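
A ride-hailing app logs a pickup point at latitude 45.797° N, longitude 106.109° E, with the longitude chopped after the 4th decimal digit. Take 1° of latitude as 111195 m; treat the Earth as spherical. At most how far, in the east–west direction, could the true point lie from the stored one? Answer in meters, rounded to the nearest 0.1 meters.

7.8 meters

Truncating at 4 decimal places can drop up to a full unit in the last place, so the longitude may be off by as much as 0.0001°.
Parallels shrink by cos φ, so at 45.797° a degree of longitude is 111195 × 0.6972 ≈ 77525.4 m.
So at most 0.0001° × 77525.4 ≈ 7.75254 m east–west.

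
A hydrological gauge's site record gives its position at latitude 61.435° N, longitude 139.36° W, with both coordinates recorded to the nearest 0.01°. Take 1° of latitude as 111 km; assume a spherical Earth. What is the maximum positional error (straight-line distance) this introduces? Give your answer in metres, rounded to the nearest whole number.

Rounding to 2 decimal places leaves each coordinate within ±0.005° of the true value.
N–S: 0.005° × 111000 m/° = 555 m.
East–west component at 61.435°: 0.005° × 111000 × cos 61.435° ≈ 0.005 × 53075.3 ≈ 265.376 m.
Worst case both components are at the extreme and orthogonal: √(555² + 265.376²) ≈ 615.183 m.

615 metres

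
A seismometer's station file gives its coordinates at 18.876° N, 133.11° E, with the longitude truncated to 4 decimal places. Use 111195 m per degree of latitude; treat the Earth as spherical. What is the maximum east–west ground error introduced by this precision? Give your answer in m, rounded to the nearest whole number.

Truncating at 4 decimal places can drop up to a full unit in the last place, so the longitude may be off by as much as 0.0001°.
One degree of longitude at 18.876° is 111195 × cos 18.876° ≈ 111195 × 0.9462 = 105215 m.
So at most 0.0001° × 105215 ≈ 10.5215 m east–west.

11 m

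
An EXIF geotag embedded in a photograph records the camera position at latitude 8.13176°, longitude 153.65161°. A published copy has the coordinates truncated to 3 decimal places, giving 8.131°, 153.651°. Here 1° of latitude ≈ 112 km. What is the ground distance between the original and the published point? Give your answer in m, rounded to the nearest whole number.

The latitude changed by +0.00076° and the longitude by +0.00061°.
N–S: 0.00076° × 112000 m/° = 85.12 m.
East–west at this latitude: 0.00061° × 112000 × cos 8.131° ≈ 0.00061 × 110874 = 67.6332 m.
Combined displacement = (85.12² + 67.6332²)^½ ≈ 108.718 m.

109 m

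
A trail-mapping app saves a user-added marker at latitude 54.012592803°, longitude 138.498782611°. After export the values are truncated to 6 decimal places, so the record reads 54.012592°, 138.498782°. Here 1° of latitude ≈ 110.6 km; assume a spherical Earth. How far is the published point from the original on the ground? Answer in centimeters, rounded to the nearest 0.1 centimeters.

9.7 centimeters

The latitude changed by +0.000000803° and the longitude by +0.000000611°.
North–south shift: 0.000000803 × 110600 = 0.0888118 m.
East–west at this latitude: 0.000000611° × 110600 × cos 54.0126° ≈ 0.000000611 × 64989.4 = 0.0397085 m.
Hypotenuse of the two orthogonal shifts: √(0.0888118² + 0.0397085²) = 0.0972846 m.
That is 0.0972846 m = 9.7285 cm.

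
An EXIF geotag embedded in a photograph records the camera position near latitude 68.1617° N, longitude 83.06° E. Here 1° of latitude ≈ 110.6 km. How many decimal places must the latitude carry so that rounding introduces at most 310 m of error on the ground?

3 decimal places

One degree of latitude covers 110600 m.
Rounding to N decimal places gives at most 0.5 × 10⁻ᴺ degrees of error, i.e. 0.5 × 10⁻ᴺ × 110600 m.
Need 0.5 × 110600 × 10⁻ᴺ ≤ 310 → 10⁻ᴺ ≤ 5.606e-03, so N ≥ 2.25.
At 2 places the error can reach 553 m, but 3 places keeps it to 55.3 m.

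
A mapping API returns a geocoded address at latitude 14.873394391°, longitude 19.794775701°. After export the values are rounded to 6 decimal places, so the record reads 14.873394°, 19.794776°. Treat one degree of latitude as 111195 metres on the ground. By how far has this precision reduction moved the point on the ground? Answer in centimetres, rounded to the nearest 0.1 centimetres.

Δlat = 14.873394391 − 14.873394 = +0.000000391°; Δlon = 19.794775701 − 19.794776 = -0.000000299°.
North–south shift: 0.000000391 × 111195 = 0.0434772 m.
East–west at this latitude: -0.000000299° × 111195 × cos 14.8734° ≈ -0.000000299 × 107469 = -0.0321334 m.
Distance: √(0.0434772² + 0.0321334²) ≈ 0.0540631 m.
That is 0.0540631 m = 5.4063 cm.

5.4 centimetres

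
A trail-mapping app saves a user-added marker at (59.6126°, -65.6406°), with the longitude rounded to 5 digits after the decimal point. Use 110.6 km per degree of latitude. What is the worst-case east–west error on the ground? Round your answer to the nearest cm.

Rounding to 5 decimal places leaves the longitude within ±5e-06° of the true value.
At latitude 59.6126° a degree of longitude spans 110600 m × cos 59.6126° = 110600 × 0.5058 ≈ 55946.4 m.
So at most 5e-06° × 55946.4 ≈ 0.279732 m east–west.
That is 0.279732 m = 27.973 cm.

28 cm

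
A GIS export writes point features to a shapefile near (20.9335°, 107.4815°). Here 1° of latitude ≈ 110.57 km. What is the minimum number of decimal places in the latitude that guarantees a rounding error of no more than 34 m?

4

One degree of latitude covers 110570 m.
With N decimal places the half-ulp bound is 0.5·10⁻ᴺ°, or 0.5·10⁻ᴺ × 110570 m on the ground.
Setting 55285 × 10⁻ᴺ ≤ 34 gives 10ᴺ ≥ 1626, i.e. N ≥ 3.21.
So 4 decimal places suffice (5.53 m); 3 would allow up to 55.3 m.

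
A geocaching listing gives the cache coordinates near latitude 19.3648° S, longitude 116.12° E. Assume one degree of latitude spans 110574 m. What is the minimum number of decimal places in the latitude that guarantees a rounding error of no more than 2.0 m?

One degree of latitude covers 110574 m.
N decimal places → at most half a unit in the last place, 0.5 × 10⁻ᴺ° = 110574/2 × 10⁻ᴺ m.
Setting 55287 × 10⁻ᴺ ≤ 2.0 gives 10ᴺ ≥ 2.764e+04, i.e. N ≥ 4.44.
At 4 places the error can reach 5.53 m, but 5 places keeps it to 0.553 m.

5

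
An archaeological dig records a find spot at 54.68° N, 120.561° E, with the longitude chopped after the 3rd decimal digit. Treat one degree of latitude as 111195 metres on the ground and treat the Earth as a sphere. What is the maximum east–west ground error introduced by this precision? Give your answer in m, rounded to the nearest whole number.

64 m

Truncating at 3 decimal places can drop up to a full unit in the last place, so the longitude may be off by as much as 0.001°.
Parallels shrink by cos φ, so at 54.68° a degree of longitude is 111195 × 0.5781 ≈ 64286.6 m.
Maximum E–W displacement: 0.001 × 64286.6 = 64.2866 m.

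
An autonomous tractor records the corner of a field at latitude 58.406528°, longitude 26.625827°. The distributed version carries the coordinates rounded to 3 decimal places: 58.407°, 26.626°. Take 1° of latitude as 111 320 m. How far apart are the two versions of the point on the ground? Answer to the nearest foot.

176 feet

The latitude changed by -0.000472° and the longitude by -0.000173°.
N–S: -0.000472° × 111320 m/° = -52.543 m.
East–west at this latitude: -0.000173° × 111320 × cos 58.407° ≈ -0.000173 × 58318.5 = -10.0891 m.
Distance: √(52.543² + 10.0891²) ≈ 53.5029 m.
In feet: 53.5029 m ÷ 0.3048 ≈ 175.53 ft.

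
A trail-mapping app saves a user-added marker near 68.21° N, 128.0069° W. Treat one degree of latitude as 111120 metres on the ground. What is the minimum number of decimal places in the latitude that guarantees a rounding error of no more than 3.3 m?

One degree of latitude covers 111120 m.
With N decimal places the half-ulp bound is 0.5·10⁻ᴺ°, or 0.5·10⁻ᴺ × 111120 m on the ground.
Setting 55560 × 10⁻ᴺ ≤ 3.3 gives 10ᴺ ≥ 1.684e+04, i.e. N ≥ 4.23.
At 4 places the error can reach 5.56 m, but 5 places keeps it to 0.556 m.

5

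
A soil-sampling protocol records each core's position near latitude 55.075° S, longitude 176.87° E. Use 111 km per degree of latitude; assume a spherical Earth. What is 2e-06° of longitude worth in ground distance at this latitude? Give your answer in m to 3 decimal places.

One degree of longitude here spans 111000 × cos 55.075° = 111000 × 0.5725 ≈ 63547.9 m; 2e-06° of that is 0.127096 m.

0.127 m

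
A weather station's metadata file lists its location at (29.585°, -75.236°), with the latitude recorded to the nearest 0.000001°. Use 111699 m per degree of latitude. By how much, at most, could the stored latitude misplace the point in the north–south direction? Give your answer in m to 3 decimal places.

0.056 m

Rounding to 6 decimal places leaves the latitude within ±5e-07° of the true value.
Along the meridian that is 5e-07° × 111699 m/° = 0.0558495 m.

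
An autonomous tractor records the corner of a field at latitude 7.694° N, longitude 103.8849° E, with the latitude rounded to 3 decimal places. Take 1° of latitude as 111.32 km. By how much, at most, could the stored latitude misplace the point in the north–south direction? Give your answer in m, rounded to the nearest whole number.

56 m

Rounding to 3 decimal places leaves the latitude within ±0.0005° of the true value.
So the N–S error is at most 0.0005 × 111320 = 55.66 m.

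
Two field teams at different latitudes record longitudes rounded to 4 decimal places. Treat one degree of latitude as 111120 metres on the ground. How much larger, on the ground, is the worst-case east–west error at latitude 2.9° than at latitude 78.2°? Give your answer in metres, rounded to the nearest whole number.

Rounding to 4 decimal places leaves the longitude within ±5e-05° of the true value.
Error at 2.9° = 5e-05° × 111120 × cos 2.9° ≈ 5.556 × 0.9987 = 5.5489 m.
Error at 78.2° = 5e-05° × 111120 × cos 78.2° ≈ 5.556 × 0.2045 = 1.1362 m.
Difference: 5.5489 − 1.1362 = 4.4127 m.

4 metres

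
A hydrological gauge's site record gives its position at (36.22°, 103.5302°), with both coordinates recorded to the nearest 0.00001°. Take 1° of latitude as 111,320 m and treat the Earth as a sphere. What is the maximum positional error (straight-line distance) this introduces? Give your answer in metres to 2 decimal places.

Rounding to 5 decimal places leaves each coordinate within ±5e-06° of the true value.
N–S: 5e-06° × 111320 m/° = 0.5566 m.
East–west component at 36.22°: 5e-06° × 111320 × cos 36.22° ≈ 5e-06 × 89807.9 ≈ 0.449039 m.
Combining orthogonally: (0.5566² + 0.449039²)^½ ≈ 0.71515 m.

0.72 metres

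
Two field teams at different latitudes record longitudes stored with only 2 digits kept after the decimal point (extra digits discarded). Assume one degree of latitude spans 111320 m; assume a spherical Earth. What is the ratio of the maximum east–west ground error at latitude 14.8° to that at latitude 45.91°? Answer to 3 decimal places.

1.390

Truncating at 2 decimal places can drop up to a full unit in the last place, so the longitude may be off by as much as 0.01°.
At 14.8°: 0.01° × 111320 × cos 14.8° = 0.01 × 111320 × 0.9668 ≈ 1076.3 m.
At 45.91°: 0.01° × 111320 × cos 45.91° = 0.01 × 111320 × 0.6958 ≈ 774.55 m.
Ratio: 1076.3 / 774.55 = cos 14.8° / cos 45.91° ≈ 1.3895.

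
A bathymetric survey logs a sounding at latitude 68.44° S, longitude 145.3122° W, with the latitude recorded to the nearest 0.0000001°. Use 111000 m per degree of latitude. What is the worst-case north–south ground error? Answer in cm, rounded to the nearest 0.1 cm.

0.6 cm

Rounding to 7 decimal places leaves the latitude within ±5e-08° of the true value.
North–south distance: 5e-08° × 111000 m/° = 0.00555 m.
That is 0.00555 m = 0.555 cm.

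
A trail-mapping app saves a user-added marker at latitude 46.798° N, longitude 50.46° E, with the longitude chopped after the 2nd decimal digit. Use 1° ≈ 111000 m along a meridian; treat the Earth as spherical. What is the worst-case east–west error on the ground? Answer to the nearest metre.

760 metres

Truncating at 2 decimal places can drop up to a full unit in the last place, so the longitude may be off by as much as 0.01°.
One degree of longitude at 46.798° is 111000 × cos 46.798° ≈ 111000 × 0.6846 = 75987.6 m.
So at most 0.01° × 75987.6 ≈ 759.876 m east–west.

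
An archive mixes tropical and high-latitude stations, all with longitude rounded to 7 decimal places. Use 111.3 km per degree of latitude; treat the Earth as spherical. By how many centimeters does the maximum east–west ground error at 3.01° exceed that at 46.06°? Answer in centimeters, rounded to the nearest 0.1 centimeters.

Rounding to 7 decimal places leaves the longitude within ±5e-08° of the true value.
At 3.01°: 5e-08° × 111300 × cos 3.01° = 5e-08 × 111300 × 0.9986 ≈ 0.0055573 m.
Error at 46.06° = 5e-08° × 111300 × cos 46.06° ≈ 0.005565 × 0.6939 = 0.0038616 m.
So the lower-latitude error exceeds the higher by 0.0055573 − 0.0038616 = 0.0016957 m.
That is 0.00169574 m = 0.16957 cm.

0.2 centimeters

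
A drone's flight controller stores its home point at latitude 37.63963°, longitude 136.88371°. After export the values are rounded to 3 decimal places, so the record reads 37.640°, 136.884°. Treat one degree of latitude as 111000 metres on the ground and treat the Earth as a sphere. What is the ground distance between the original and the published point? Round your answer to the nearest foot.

Δlat = 37.63963 − 37.640 = -0.00037°; Δlon = 136.88371 − 136.884 = -0.00029°.
North–south shift: -0.00037 × 111000 = -41.07 m.
East–west at this latitude: -0.00029° × 111000 × cos 37.64° ≈ -0.00029 × 87896.8 = -25.4901 m.
Distance: √(41.07² + 25.4901²) ≈ 48.3372 m.
In feet: 48.3372 m ÷ 0.3048 ≈ 158.59 ft.

159 feet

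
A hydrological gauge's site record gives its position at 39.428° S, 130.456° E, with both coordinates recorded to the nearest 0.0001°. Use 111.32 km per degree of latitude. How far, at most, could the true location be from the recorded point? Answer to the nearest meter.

7 meters

Rounding to 4 decimal places leaves each coordinate within ±5e-05° of the true value.
Latitude error → 5e-05 × 111320 = 5.566 m along the meridian.
East–west component at 39.428°: 5e-05° × 111320 × cos 39.428° ≈ 5e-05 × 85986.2 ≈ 4.29931 m.
The two errors are perpendicular, so the maximum displacement is √(5.566² + 4.29931²) ≈ 7.03309 m.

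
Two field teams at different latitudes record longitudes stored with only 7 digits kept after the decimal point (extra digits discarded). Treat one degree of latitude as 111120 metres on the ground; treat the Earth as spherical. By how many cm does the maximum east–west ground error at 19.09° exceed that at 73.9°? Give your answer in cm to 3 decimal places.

Truncating at 7 decimal places can drop up to a full unit in the last place, so the longitude may be off by as much as 1e-07°.
At 19.09°: 1e-07° × 111120 × cos 19.09° = 1e-07 × 111120 × 0.9450 ≈ 0.010501 m.
Error at 73.9° = 1e-07° × 111120 × cos 73.9° ≈ 0.011112 × 0.2773 = 0.0030815 m.
So the lower-latitude error exceeds the higher by 0.010501 − 0.0030815 = 0.0074194 m.
That is 0.00741939 m = 0.74194 cm.

0.742 cm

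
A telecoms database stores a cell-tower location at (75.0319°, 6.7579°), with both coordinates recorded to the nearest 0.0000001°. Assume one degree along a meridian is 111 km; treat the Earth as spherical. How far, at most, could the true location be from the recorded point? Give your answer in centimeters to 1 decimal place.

Rounding to 7 decimal places leaves each coordinate within ±5e-08° of the true value.
N–S: 5e-08° × 111000 m/° = 0.00555 m.
Longitude error → 5e-08 × 111000 × cos 75.0319° = 5e-08 × 111000 × 0.2583 ≈ 0.00143346 m.
Combining orthogonally: (0.00555² + 0.00143346²)^½ ≈ 0.00573213 m.
That is 0.00573213 m = 0.57321 cm.

0.6 centimeters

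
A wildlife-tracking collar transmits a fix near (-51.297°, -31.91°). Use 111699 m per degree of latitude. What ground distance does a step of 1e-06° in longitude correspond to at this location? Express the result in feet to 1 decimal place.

0.2 feet

At 51.297° a degree of longitude is 111699 × cos 51.297° ≈ 69843.5 m, so 1e-06° corresponds to 0.0698435 m.
In feet: 0.0698435 m ÷ 0.3048 ≈ 0.22915 ft.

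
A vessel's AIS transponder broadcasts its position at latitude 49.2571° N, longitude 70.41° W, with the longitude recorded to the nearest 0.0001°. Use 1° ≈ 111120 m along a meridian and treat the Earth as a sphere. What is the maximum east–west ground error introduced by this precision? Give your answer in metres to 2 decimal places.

3.63 metres

Rounding to 4 decimal places leaves the longitude within ±5e-05° of the true value.
At latitude 49.2571° a degree of longitude spans 111120 m × cos 49.2571° = 111120 × 0.6527 ≈ 72524.2 m.
So at most 5e-05° × 72524.2 ≈ 3.62621 m east–west.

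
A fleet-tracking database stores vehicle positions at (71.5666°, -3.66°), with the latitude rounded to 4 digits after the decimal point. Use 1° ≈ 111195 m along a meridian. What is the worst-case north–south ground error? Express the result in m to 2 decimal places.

5.56 m

Rounding to 4 decimal places leaves the latitude within ±5e-05° of the true value.
So the N–S error is at most 5e-05 × 111195 = 5.55975 m.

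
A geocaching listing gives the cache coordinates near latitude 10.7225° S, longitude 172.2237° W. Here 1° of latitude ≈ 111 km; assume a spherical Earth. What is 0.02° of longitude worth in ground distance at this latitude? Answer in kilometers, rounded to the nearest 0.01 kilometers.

2.18 kilometers

One degree of longitude here spans 111000 × cos 10.7225° = 111000 × 0.9825 ≈ 109062 m; 0.02° of that is 2181.24 m.
That is 2181.24 m = 2.1812 km.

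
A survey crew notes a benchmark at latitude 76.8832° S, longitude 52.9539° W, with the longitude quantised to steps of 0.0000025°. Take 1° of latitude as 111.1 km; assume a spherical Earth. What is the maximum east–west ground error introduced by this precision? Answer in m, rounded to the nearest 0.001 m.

0.032 m

With a 0.0000025° grid the true value lies within half a step, ±0.0000025°/2 = ±1.25e-06°, of the stored one.
Parallels shrink by cos φ, so at 76.8832° a degree of longitude is 111100 × 0.2269 ≈ 25212.7 m.
East–west error: 1.25e-06° × 25212.7 m/° ≈ 0.0315159 m.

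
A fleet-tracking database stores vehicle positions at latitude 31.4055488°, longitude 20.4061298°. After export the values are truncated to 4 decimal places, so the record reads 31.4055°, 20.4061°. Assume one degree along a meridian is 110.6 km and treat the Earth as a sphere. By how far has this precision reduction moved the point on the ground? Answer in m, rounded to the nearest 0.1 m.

6.1 m

The latitude changed by +0.0000488° and the longitude by +0.0000298°.
North–south shift: 0.0000488 × 110600 = 5.39728 m.
East–west at this latitude: 0.0000298° × 110600 × cos 31.4055° ≈ 0.0000298 × 94397.2 = 2.81304 m.
Combined displacement = (5.39728² + 2.81304²)^½ ≈ 6.08636 m.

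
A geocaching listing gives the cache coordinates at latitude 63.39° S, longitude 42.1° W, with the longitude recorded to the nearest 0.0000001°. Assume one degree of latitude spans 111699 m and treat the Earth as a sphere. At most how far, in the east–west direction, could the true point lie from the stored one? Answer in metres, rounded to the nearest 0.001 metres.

Rounding to 7 decimal places leaves the longitude within ±5e-08° of the true value.
One degree of longitude at 63.39° is 111699 × cos 63.39° ≈ 111699 × 0.4479 = 50031.7 m.
Maximum E–W displacement: 5e-08 × 50031.7 = 0.00250158 m.

0.003 metres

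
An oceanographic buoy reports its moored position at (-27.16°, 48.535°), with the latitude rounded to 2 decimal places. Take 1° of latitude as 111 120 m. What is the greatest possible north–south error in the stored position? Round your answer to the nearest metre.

Rounding to 2 decimal places leaves the latitude within ±0.005° of the true value.
North–south distance: 0.005° × 111120 m/° = 555.6 m.

556 metres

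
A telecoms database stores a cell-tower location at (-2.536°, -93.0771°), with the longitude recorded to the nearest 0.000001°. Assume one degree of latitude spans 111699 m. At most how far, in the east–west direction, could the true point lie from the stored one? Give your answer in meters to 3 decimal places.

0.056 meters

Rounding to 6 decimal places leaves the longitude within ±5e-07° of the true value.
At latitude 2.536° a degree of longitude spans 111699 m × cos 2.536° = 111699 × 0.9990 ≈ 111590 m.
So at most 5e-07° × 111590 ≈ 0.0557948 m east–west.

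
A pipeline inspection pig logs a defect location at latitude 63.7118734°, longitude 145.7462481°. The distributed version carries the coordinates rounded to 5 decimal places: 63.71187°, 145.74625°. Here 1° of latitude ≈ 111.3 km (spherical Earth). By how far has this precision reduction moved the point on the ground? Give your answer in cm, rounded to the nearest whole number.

39 cm

The latitude changed by +0.0000034° and the longitude by -0.0000019°.
N–S: 0.0000034° × 111300 m/° = 0.37842 m.
East–west at this latitude: -0.0000019° × 111300 × cos 63.7119° ≈ -0.0000019 × 49293.2 = -0.093657 m.
Hypotenuse of the two orthogonal shifts: √(0.37842² + 0.093657²) = 0.389838 m.
That is 0.389838 m = 38.984 cm.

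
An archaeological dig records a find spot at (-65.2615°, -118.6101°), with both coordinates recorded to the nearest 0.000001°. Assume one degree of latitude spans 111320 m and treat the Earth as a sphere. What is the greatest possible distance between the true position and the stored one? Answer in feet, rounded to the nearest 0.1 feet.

Rounding to 6 decimal places leaves each coordinate within ±5e-07° of the true value.
N–S: 5e-07° × 111320 m/° = 0.05566 m.
East–west component at 65.2615°: 5e-07° × 111320 × cos 65.2615° ≈ 5e-07 × 46584.9 ≈ 0.0232925 m.
Worst case both components are at the extreme and orthogonal: √(0.05566² + 0.0232925²) ≈ 0.0603372 m.
Converting: 0.0603372 m × 3.2808 ft/m ≈ 0.19796 ft.

0.2 feet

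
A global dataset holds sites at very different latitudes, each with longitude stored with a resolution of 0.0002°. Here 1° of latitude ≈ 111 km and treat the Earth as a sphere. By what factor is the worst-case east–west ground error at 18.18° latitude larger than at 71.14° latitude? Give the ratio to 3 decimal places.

2.939

With a 0.0002° grid the true value lies within half a step, ±0.0002°/2 = ±0.0001°, of the stored one.
Error at 18.18° = 0.0001° × 111000 × cos 18.18° ≈ 11.1 × 0.9501 = 10.546 m.
Error at 71.14° = 0.0001° × 111000 × cos 71.14° ≈ 11.1 × 0.3233 = 3.5882 m.
The ratio reduces to cos 18.18° / cos 71.14° = 0.9501/0.3233 ≈ 2.9391.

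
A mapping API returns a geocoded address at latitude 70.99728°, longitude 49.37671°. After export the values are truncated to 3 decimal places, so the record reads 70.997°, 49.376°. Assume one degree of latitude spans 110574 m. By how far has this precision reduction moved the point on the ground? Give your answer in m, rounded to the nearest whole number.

40 m

The latitude changed by +0.00028° and the longitude by +0.00071°.
North–south shift: 0.00028 × 110574 = 30.9607 m.
East–west at this latitude: 0.00071° × 110574 × cos 70.997° ≈ 0.00071 × 36004.8 = 25.5634 m.
Hypotenuse of the two orthogonal shifts: √(30.9607² + 25.5634²) = 40.1504 m.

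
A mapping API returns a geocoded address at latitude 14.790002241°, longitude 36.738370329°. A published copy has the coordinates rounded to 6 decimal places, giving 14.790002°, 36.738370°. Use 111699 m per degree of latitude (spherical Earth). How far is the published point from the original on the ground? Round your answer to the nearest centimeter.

4 centimeters

The latitude changed by +0.000000241° and the longitude by +0.000000329°.
North–south shift: 0.000000241 × 111699 = 0.0269195 m.
East–west at this latitude: 0.000000329° × 111699 × cos 14.79° ≈ 0.000000329 × 107998 = 0.0355314 m.
Combined displacement = (0.0269195² + 0.0355314²)^½ ≈ 0.0445773 m.
That is 0.0445773 m = 4.4577 cm.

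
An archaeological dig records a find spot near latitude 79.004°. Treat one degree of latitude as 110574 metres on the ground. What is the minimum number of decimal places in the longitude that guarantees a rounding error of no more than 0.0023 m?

7

At 79.004° one degree of longitude covers 110574 × cos 79.004° ≈ 110574 × 0.1907 ≈ 21090.9 m.
N decimal places → at most half a unit in the last place, 0.5 × 10⁻ᴺ° = 21090.9/2 × 10⁻ᴺ m.
Need 0.5 × 21090.9 × 10⁻ᴺ ≤ 0.0023 → 10⁻ᴺ ≤ 2.181e-07, so N ≥ 6.66.
So 7 decimal places suffice (0.00105 m); 6 would allow up to 0.0105 m.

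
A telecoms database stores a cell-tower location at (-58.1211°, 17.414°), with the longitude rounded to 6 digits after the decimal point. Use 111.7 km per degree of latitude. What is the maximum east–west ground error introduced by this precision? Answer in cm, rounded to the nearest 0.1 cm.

Rounding to 6 decimal places leaves the longitude within ±5e-07° of the true value.
At latitude 58.1211° a degree of longitude spans 111700 m × cos 58.1211° = 111700 × 0.5281 ≈ 58991.6 m.
Maximum E–W displacement: 5e-07 × 58991.6 = 0.0294958 m.
That is 0.0294958 m = 2.9496 cm.

2.9 cm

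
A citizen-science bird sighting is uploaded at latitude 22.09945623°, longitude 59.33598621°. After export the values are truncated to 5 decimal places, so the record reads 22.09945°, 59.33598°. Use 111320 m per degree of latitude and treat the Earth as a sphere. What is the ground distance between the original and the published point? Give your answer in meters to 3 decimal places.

0.944 meters

The latitude changed by +0.00000623° and the longitude by +0.00000621°.
North–south shift: 0.00000623 × 111320 = 0.693524 m.
E–W at 22.0995°: 0.00000621° × 111320 × cos 22.0995° = 0.00000621 × 111320 × 0.9265 ≈ 0.640509 m.
Distance: √(0.693524² + 0.640509²) ≈ 0.944048 m.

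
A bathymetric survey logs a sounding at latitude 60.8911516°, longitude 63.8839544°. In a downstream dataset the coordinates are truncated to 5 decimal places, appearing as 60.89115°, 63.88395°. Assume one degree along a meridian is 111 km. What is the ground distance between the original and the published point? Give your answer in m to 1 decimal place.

0.3 m

Δlat = 60.8911516 − 60.89115 = +0.0000016°; Δlon = 63.8839544 − 63.88395 = +0.0000044°.
North–south shift: 0.0000016 × 111000 = 0.1776 m.
East–west at this latitude: 0.0000044° × 111000 × cos 60.8912° ≈ 0.0000044 × 53998.2 = 0.237592 m.
Hypotenuse of the two orthogonal shifts: √(0.1776² + 0.237592²) = 0.296634 m.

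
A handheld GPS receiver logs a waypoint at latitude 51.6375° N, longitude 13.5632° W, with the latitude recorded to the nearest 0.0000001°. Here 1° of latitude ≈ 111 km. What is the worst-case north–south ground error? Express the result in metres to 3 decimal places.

0.006 metres

Rounding to 7 decimal places leaves the latitude within ±5e-08° of the true value.
North–south distance: 5e-08° × 111000 m/° = 0.00555 m.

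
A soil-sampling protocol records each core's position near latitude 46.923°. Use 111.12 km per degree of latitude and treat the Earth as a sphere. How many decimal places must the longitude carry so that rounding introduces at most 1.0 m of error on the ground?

5 decimal places

At 46.923° one degree of longitude covers 111120 × cos 46.923° ≈ 111120 × 0.6830 ≈ 75892.8 m.
N decimal places → at most half a unit in the last place, 0.5 × 10⁻ᴺ° = 75892.8/2 × 10⁻ᴺ m.
Need 0.5 × 75892.8 × 10⁻ᴺ ≤ 1.0 → 10⁻ᴺ ≤ 2.635e-05, so N ≥ 4.58.
N = 4 would give 3.79 m (too coarse); N = 5 gives 0.379 m ≤ 1.0 m.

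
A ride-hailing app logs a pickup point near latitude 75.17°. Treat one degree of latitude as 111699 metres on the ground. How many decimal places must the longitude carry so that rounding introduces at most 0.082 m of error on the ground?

6

At 75.17° one degree of longitude covers 111699 × cos 75.17° ≈ 111699 × 0.2560 ≈ 28589.6 m.
With N decimal places the half-ulp bound is 0.5·10⁻ᴺ°, or 0.5·10⁻ᴺ × 28589.6 m on the ground.
Setting 14294.8 × 10⁻ᴺ ≤ 0.082 gives 10ᴺ ≥ 1.743e+05, i.e. N ≥ 5.24.
N = 5 would give 0.143 m (too coarse); N = 6 gives 0.0143 m ≤ 0.082 m.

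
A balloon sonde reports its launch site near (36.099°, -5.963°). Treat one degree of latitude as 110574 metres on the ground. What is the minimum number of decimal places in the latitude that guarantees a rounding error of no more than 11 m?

One degree of latitude covers 110574 m.
With N decimal places the half-ulp bound is 0.5·10⁻ᴺ°, or 0.5·10⁻ᴺ × 110574 m on the ground.
Setting 55287 × 10⁻ᴺ ≤ 11 gives 10ᴺ ≥ 5026, i.e. N ≥ 3.70.
N = 3 would give 55.3 m (too coarse); N = 4 gives 5.53 m ≤ 11 m.

4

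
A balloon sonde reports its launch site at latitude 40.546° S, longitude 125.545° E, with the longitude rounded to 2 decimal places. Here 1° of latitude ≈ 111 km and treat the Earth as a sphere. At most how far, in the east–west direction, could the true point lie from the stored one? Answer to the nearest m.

Rounding to 2 decimal places leaves the longitude within ±0.005° of the true value.
Parallels shrink by cos φ, so at 40.546° a degree of longitude is 111000 × 0.7599 ≈ 84347.2 m.
East–west error: 0.005° × 84347.2 m/° ≈ 421.736 m.

422 m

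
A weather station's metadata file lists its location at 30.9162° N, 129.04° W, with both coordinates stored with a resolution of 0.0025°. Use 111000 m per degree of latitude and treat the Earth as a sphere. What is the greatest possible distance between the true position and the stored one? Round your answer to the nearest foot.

With a 0.0025° grid the true value lies within half a step, ±0.0025°/2 = ±0.00125°, of the stored one.
N–S: 0.00125° × 111000 m/° = 138.75 m.
East–west component at 30.9162°: 0.00125° × 111000 × cos 30.9162° ≈ 0.00125 × 95229.1 ≈ 119.036 m.
Combining orthogonally: (138.75² + 119.036²)^½ ≈ 182.815 m.
In feet: 182.815 m ÷ 0.3048 ≈ 599.79 ft.

600 feet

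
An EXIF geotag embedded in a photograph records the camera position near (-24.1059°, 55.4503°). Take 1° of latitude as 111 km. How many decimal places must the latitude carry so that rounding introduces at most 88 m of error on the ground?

One degree of latitude covers 111000 m.
N decimal places → at most half a unit in the last place, 0.5 × 10⁻ᴺ° = 111000/2 × 10⁻ᴺ m.
Need 0.5 × 111000 × 10⁻ᴺ ≤ 88 → 10⁻ᴺ ≤ 1.586e-03, so N ≥ 2.80.
N = 2 would give 555 m (too coarse); N = 3 gives 55.5 m ≤ 88 m.

3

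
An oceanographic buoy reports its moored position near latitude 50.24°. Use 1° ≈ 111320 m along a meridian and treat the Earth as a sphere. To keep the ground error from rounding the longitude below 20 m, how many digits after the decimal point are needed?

At 50.24° one degree of longitude covers 111320 × cos 50.24° ≈ 111320 × 0.6396 ≈ 71197.3 m.
N decimal places → at most half a unit in the last place, 0.5 × 10⁻ᴺ° = 71197.3/2 × 10⁻ᴺ m.
Setting 35598.6 × 10⁻ᴺ ≤ 20 gives 10ᴺ ≥ 1780, i.e. N ≥ 3.25.
So 4 decimal places suffice (3.56 m); 3 would allow up to 35.6 m.

4 decimal places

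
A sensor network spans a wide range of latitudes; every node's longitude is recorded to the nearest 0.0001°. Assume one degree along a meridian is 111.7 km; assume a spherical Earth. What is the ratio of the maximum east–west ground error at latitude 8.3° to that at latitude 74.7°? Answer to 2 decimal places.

3.75

Rounding to 4 decimal places leaves the longitude within ±5e-05° of the true value.
Error at 8.3° = 5e-05° × 111700 × cos 8.3° ≈ 5.585 × 0.9895 = 5.5265 m.
Error at 74.7° = 5e-05° × 111700 × cos 74.7° ≈ 5.585 × 0.2639 = 1.4737 m.
Ratio: 5.5265 / 1.4737 = cos 8.3° / cos 74.7° ≈ 3.7500.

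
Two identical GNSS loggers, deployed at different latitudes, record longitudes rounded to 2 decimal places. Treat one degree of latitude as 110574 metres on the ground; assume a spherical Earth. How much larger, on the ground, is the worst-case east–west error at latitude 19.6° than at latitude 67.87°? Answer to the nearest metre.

313 metres

Rounding to 2 decimal places leaves the longitude within ±0.005° of the true value.
At 19.6°: 0.005° × 110574 × cos 19.6° = 0.005 × 110574 × 0.9421 ≈ 520.84 m.
At 67.87°: 0.005° × 110574 × cos 67.87° = 0.005 × 110574 × 0.3767 ≈ 208.27 m.
Difference: 520.84 − 208.27 = 312.56 m.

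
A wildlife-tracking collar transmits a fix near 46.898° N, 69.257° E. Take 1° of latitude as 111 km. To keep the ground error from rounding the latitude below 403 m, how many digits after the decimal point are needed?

One degree of latitude covers 111000 m.
Rounding to N decimal places gives at most 0.5 × 10⁻ᴺ degrees of error, i.e. 0.5 × 10⁻ᴺ × 111000 m.
Need 0.5 × 111000 × 10⁻ᴺ ≤ 403 → 10⁻ᴺ ≤ 7.261e-03, so N ≥ 2.14.
So 3 decimal places suffice (55.5 m); 2 would allow up to 555 m.

3 decimal places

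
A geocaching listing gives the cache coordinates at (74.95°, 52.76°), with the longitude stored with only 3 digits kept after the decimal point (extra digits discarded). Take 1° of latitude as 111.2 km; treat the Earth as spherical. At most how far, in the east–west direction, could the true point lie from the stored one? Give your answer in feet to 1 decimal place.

94.7 feet

Truncating at 3 decimal places can drop up to a full unit in the last place, so the longitude may be off by as much as 0.001°.
One degree of longitude at 74.95° is 111200 × cos 74.95° ≈ 111200 × 0.2597 = 28874.4 m.
East–west error: 0.001° × 28874.4 m/° ≈ 28.8744 m.
In feet: 28.8744 m ÷ 0.3048 ≈ 94.732 ft.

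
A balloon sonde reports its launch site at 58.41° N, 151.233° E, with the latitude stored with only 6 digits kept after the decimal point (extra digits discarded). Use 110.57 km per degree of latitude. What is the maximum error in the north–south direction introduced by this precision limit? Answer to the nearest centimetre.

11 centimetres

Truncating at 6 decimal places can drop up to a full unit in the last place, so the latitude may be off by as much as 1e-06°.
North–south distance: 1e-06° × 110570 m/° = 0.11057 m.
That is 0.11057 m = 11.057 cm.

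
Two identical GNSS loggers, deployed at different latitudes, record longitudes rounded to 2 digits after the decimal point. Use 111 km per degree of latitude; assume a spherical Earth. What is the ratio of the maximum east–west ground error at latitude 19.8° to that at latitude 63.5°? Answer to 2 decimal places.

Rounding to 2 decimal places leaves the longitude within ±0.005° of the true value.
Error at 19.8° = 0.005° × 111000 × cos 19.8° ≈ 555 × 0.9409 = 522.19 m.
At 63.5°: 0.005° × 111000 × cos 63.5° = 0.005 × 111000 × 0.4462 ≈ 247.64 m.
Ratio: 522.19 / 247.64 = cos 19.8° / cos 63.5° ≈ 2.1087.

2.11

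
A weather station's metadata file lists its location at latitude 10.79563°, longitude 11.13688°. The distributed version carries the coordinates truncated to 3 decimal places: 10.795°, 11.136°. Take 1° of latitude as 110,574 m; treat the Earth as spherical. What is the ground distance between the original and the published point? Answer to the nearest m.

118 m

The latitude changed by +0.00063° and the longitude by +0.00088°.
North–south shift: 0.00063 × 110574 = 69.6616 m.
E–W at 10.795°: 0.00088° × 110574 × cos 10.795° = 0.00088 × 110574 × 0.9823 ≈ 95.5832 m.
Combined displacement = (69.6616² + 95.5832²)^½ ≈ 118.275 m.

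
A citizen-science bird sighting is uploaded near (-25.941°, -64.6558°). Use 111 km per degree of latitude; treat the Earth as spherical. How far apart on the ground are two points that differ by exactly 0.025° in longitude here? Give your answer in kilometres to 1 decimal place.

At 25.941° a degree of longitude is 111000 × cos 25.941° ≈ 99816.2 m, so 0.025° corresponds to 2495.4 m.
That is 2495.4 m = 2.4954 km.

2.5 kilometres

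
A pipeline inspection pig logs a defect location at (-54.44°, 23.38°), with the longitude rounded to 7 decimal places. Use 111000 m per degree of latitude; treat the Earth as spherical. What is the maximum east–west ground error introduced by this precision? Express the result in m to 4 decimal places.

Rounding to 7 decimal places leaves the longitude within ±5e-08° of the true value.
One degree of longitude at 54.44° is 111000 × cos 54.44° ≈ 111000 × 0.5816 = 64552.6 m.
So at most 5e-08° × 64552.6 ≈ 0.00322763 m east–west.

0.0032 m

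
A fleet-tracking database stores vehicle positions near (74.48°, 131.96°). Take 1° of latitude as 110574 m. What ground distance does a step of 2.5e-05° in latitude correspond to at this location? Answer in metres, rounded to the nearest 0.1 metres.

2.5e-05° × 110574 m/° = 2.76435 m.

2.8 metres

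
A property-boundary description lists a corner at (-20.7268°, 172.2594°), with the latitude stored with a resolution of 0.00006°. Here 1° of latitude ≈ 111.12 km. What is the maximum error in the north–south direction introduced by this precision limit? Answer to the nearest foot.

With a 0.00006° grid the true value lies within half a step, ±0.00006°/2 = ±3e-05°, of the stored one.
So the N–S error is at most 3e-05 × 111120 = 3.3336 m.
Converting: 3.3336 m × 3.2808 ft/m ≈ 10.937 ft.

11 feet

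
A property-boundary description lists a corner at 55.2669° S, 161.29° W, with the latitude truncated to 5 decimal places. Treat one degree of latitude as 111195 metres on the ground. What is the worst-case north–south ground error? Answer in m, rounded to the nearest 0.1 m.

1.1 m

Truncating at 5 decimal places can drop up to a full unit in the last place, so the latitude may be off by as much as 1e-05°.
Along the meridian that is 1e-05° × 111195 m/° = 1.11195 m.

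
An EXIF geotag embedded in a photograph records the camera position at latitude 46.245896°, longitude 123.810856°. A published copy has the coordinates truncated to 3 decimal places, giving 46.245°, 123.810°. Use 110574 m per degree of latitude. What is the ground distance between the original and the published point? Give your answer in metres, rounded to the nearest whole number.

119 metres

Δlat = 46.245896 − 46.245 = +0.000896°; Δlon = 123.810856 − 123.810 = +0.000856°.
N–S: 0.000896° × 110574 m/° = 99.0743 m.
East–west at this latitude: 0.000856° × 110574 × cos 46.245° ≈ 0.000856 × 76470.3 = 65.4586 m.
Combined displacement = (99.0743² + 65.4586²)^½ ≈ 118.746 m.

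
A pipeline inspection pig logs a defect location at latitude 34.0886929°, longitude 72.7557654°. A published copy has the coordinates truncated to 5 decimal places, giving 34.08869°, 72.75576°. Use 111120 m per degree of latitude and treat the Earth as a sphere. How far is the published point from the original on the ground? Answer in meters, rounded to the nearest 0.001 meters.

0.592 meters

The latitude changed by +0.0000029° and the longitude by +0.0000054°.
North–south shift: 0.0000029 × 111120 = 0.322248 m.
E–W at 34.0887°: 0.0000054° × 111120 × cos 34.0887° = 0.0000054 × 111120 × 0.8282 ≈ 0.496942 m.
Distance: √(0.322248² + 0.496942²) ≈ 0.59228 m.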